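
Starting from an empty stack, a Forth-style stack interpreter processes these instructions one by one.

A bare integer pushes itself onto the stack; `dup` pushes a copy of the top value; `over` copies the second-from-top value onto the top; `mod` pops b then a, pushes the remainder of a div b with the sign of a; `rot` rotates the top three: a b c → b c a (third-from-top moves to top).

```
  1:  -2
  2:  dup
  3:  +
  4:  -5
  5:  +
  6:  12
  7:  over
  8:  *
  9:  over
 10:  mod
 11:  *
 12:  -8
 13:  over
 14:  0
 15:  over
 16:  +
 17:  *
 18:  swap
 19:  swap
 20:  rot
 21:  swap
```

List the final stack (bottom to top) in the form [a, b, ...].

[-8, 0, 0]

-2    -2
dup   -2 -2
+     -4
-5    -4 -5
+     -9
12    -9 12
over  -9 12 -9
*     -9 -108
over  -9 -108 -9
mod   -9 0
*     0
-8    0 -8
over  0 -8 0
0     0 -8 0 0
over  0 -8 0 0 0
+     0 -8 0 0
*     0 -8 0
swap  0 0 -8
swap  0 -8 0
rot   -8 0 0
swap  -8 0 0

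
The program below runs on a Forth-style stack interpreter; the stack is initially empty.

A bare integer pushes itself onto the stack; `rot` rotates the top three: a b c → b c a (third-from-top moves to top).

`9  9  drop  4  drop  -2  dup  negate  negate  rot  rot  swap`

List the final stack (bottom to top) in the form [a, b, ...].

[-2, -2, 9]

9      -> 9
9      -> 9 9
drop   -> 9
4      -> 9 4
drop   -> 9
-2     -> 9 -2
dup    -> 9 -2 -2
negate -> 9 -2 2
negate -> 9 -2 -2
rot    -> -2 -2 9
rot    -> -2 9 -2
swap   -> -2 -2 9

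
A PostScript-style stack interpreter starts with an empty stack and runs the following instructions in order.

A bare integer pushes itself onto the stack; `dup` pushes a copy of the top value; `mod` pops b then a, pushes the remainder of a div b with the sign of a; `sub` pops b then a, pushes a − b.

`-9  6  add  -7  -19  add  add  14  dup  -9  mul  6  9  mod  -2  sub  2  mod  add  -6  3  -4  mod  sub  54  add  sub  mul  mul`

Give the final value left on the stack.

-9  → -9
6   → -9 6
add → -3
-7  → -3 -7
-19 → -3 -7 -19
add → -3 -26
add → -29
14  → -29 14
dup → -29 14 14
-9  → -29 14 14 -9
mul → -29 14 -126
6   → -29 14 -126 6
9   → -29 14 -126 6 9
mod → -29 14 -126 6
-2  → -29 14 -126 6 -2
sub → -29 14 -126 8
2   → -29 14 -126 8 2
mod → -29 14 -126 0
add → -29 14 -126
-6  → -29 14 -126 -6
3   → -29 14 -126 -6 3
-4  → -29 14 -126 -6 3 -4
mod → -29 14 -126 -6 3
sub → -29 14 -126 -9
54  → -29 14 -126 -9 54
add → -29 14 -126 45
sub → -29 14 -171
mul → -29 -2394
mul → 69426

69426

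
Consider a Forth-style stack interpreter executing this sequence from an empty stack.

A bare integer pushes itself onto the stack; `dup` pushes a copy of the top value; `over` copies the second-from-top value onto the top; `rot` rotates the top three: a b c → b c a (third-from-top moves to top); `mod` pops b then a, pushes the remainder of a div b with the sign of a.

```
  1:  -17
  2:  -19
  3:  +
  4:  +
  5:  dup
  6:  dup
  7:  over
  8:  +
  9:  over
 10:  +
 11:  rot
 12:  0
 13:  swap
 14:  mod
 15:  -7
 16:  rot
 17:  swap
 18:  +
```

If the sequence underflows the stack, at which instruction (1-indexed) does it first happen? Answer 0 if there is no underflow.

4

-17  -17
-19  -17 -19
+    -36
+  — needs 2 operands, stack has 1 → underflow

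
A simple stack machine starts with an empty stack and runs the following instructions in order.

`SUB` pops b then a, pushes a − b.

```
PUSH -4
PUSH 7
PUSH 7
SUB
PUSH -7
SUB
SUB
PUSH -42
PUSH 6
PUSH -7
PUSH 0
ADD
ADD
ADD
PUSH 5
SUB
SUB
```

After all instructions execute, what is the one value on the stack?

PUSH -4   [-4]
PUSH 7    [-4, 7]
PUSH 7    [-4, 7, 7]
SUB       [-4, 0]
PUSH -7   [-4, 0, -7]
SUB       [-4, 7]
SUB       [-11]
PUSH -42  [-11, -42]
PUSH 6    [-11, -42, 6]
PUSH -7   [-11, -42, 6, -7]
PUSH 0    [-11, -42, 6, -7, 0]
ADD       [-11, -42, 6, -7]
ADD       [-11, -42, -1]
ADD       [-11, -43]
PUSH 5    [-11, -43, 5]
SUB       [-11, -48]
SUB       [37]

37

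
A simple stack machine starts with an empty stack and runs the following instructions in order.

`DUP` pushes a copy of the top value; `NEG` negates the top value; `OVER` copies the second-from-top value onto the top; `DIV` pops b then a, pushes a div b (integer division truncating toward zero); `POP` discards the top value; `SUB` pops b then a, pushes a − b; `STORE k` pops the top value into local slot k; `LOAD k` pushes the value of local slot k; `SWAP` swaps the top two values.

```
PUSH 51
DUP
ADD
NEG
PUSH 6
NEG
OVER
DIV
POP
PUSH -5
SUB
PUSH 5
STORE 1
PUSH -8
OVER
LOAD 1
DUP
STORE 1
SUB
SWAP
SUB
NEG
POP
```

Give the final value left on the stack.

-97

PUSH 51 → [51]
DUP     → [51, 51]
ADD     → [102]
NEG     → [-102]
PUSH 6  → [-102, 6]
NEG     → [-102, -6]
OVER    → [-102, -6, -102]
DIV     → [-102, 0]
POP     → [-102]
PUSH -5 → [-102, -5]
SUB     → [-97]
PUSH 5  → [-97, 5]
STORE 1 → [-97]
PUSH -8 → [-97, -8]
OVER    → [-97, -8, -97]
LOAD 1  → [-97, -8, -97, 5]
DUP     → [-97, -8, -97, 5, 5]
STORE 1 → [-97, -8, -97, 5]
SUB     → [-97, -8, -102]
SWAP    → [-97, -102, -8]
SUB     → [-97, -94]
NEG     → [-97, 94]
POP     → [-97]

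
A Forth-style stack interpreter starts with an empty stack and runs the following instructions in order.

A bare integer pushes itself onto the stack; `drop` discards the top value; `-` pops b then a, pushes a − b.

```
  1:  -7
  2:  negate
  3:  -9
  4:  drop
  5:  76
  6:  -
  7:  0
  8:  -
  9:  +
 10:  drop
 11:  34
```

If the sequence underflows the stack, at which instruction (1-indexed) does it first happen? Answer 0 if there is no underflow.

9

-7     : [-7]
negate : [7]
-9     : [7, -9]
drop   : [7]
76     : [7, 76]
-      : [-69]
0      : [-69, 0]
-      : [-69]
+  — needs 2 operands, stack has 1 → underflow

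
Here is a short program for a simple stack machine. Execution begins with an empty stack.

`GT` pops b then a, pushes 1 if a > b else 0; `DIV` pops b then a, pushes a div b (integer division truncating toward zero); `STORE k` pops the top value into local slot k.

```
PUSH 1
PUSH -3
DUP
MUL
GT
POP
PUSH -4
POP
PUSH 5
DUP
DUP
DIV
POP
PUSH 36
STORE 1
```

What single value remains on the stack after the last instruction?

5

PUSH 1   [1]
PUSH -3  [1, -3]
DUP      [1, -3, -3]
MUL      [1, 9]
GT       [0]
POP      []
PUSH -4  [-4]
POP      []
PUSH 5   [5]
DUP      [5, 5]
DUP      [5, 5, 5]
DIV      [5, 1]
POP      [5]
PUSH 36  [5, 36]
STORE 1  [5]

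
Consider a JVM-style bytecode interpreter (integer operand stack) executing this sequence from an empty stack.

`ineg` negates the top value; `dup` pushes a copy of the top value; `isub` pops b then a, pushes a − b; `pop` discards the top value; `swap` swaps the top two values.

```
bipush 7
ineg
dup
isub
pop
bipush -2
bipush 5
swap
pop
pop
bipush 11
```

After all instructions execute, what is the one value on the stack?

bipush 7  : 7
ineg      : -7
dup       : -7 -7
isub      : 0
pop       : (empty)
bipush -2 : -2
bipush 5  : -2 5
swap      : 5 -2
pop       : 5
pop       : (empty)
bipush 11 : 11

11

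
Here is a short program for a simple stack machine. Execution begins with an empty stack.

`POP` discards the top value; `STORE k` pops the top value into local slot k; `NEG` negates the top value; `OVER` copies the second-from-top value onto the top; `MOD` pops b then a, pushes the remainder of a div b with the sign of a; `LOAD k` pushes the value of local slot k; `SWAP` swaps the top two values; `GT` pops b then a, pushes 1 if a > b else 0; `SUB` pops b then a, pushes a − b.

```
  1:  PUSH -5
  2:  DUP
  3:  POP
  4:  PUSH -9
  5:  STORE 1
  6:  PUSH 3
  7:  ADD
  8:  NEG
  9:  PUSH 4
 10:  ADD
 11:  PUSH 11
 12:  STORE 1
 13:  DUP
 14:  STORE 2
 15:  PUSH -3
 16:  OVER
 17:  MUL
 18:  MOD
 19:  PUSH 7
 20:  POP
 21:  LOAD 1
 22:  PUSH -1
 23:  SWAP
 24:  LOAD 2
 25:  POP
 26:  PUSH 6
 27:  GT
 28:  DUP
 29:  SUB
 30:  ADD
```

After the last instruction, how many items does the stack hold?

PUSH -5 : [-5]
DUP     : [-5, -5]
POP     : [-5]
PUSH -9 : [-5, -9]
STORE 1 : [-5]
PUSH 3  : [-5, 3]
ADD     : [-2]
NEG     : [2]
PUSH 4  : [2, 4]
ADD     : [6]
PUSH 11 : [6, 11]
STORE 1 : [6]
DUP     : [6, 6]
STORE 2 : [6]
PUSH -3 : [6, -3]
OVER    : [6, -3, 6]
MUL     : [6, -18]
MOD     : [6]
PUSH 7  : [6, 7]
POP     : [6]
LOAD 1  : [6, 11]
PUSH -1 : [6, 11, -1]
SWAP    : [6, -1, 11]
LOAD 2  : [6, -1, 11, 6]
POP     : [6, -1, 11]
PUSH 6  : [6, -1, 11, 6]
GT      : [6, -1, 1]
DUP     : [6, -1, 1, 1]
SUB     : [6, -1, 0]
ADD     : [6, -1]

2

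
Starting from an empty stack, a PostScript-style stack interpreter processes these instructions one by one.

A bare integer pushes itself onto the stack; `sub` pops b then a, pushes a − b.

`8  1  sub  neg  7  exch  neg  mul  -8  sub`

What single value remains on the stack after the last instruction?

8    → [8]
1    → [8, 1]
sub  → [7]
neg  → [-7]
7    → [-7, 7]
exch → [7, -7]
neg  → [7, 7]
mul  → [49]
-8   → [49, -8]
sub  → [57]

57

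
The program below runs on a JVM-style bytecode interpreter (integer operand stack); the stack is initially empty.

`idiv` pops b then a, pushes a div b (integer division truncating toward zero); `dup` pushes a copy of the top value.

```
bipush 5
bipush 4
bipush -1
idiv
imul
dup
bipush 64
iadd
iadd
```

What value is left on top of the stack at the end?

bipush 5   [5]
bipush 4   [5, 4]
bipush -1  [5, 4, -1]
idiv       [5, -4]
imul       [-20]
dup        [-20, -20]
bipush 64  [-20, -20, 64]
iadd       [-20, 44]
iadd       [24]

24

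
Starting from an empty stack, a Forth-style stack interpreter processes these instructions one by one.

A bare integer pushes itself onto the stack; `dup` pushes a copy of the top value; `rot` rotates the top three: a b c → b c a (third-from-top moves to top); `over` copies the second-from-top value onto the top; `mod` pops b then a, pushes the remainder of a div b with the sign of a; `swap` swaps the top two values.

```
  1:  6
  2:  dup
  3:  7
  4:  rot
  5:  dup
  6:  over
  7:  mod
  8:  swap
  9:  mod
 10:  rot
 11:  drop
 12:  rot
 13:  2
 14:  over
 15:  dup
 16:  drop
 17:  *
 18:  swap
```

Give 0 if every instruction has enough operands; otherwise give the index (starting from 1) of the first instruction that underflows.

6     [6]
dup   [6, 6]
7     [6, 6, 7]
rot   [6, 7, 6]
dup   [6, 7, 6, 6]
over  [6, 7, 6, 6, 6]
mod   [6, 7, 6, 0]
swap  [6, 7, 0, 6]
mod   [6, 7, 0]
rot   [7, 0, 6]
drop  [7, 0]
rot  — needs 3 operands, stack has 2 → underflow

12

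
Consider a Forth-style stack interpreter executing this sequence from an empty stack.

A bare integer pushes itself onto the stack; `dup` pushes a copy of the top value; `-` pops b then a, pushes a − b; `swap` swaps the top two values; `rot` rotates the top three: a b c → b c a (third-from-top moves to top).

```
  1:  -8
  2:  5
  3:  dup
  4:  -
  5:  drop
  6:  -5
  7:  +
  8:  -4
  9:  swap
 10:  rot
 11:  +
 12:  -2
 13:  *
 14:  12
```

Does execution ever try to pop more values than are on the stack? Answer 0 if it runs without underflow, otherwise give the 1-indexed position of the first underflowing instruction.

-8   -> [-8]
5    -> [-8, 5]
dup  -> [-8, 5, 5]
-    -> [-8, 0]
drop -> [-8]
-5   -> [-8, -5]
+    -> [-13]
-4   -> [-13, -4]
swap -> [-4, -13]
rot  — needs 3 operands, stack has 2 → underflow

10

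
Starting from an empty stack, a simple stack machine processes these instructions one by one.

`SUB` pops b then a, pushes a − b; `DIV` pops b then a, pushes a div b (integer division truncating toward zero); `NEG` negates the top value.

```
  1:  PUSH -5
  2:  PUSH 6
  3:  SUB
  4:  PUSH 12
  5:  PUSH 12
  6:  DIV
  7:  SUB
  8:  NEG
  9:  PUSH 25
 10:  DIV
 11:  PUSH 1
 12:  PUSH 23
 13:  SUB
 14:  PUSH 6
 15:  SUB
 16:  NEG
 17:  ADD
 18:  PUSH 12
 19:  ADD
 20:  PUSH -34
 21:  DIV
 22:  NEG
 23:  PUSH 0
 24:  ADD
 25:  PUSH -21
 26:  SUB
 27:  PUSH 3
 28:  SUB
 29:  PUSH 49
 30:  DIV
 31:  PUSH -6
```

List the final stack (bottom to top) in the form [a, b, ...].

[0, -6]

PUSH -5   -5
PUSH 6    -5 6
SUB       -11
PUSH 12   -11 12
PUSH 12   -11 12 12
DIV       -11 1
SUB       -12
NEG       12
PUSH 25   12 25
DIV       0
PUSH 1    0 1
PUSH 23   0 1 23
SUB       0 -22
PUSH 6    0 -22 6
SUB       0 -28
NEG       0 28
ADD       28
PUSH 12   28 12
ADD       40
PUSH -34  40 -34
DIV       -1
NEG       1
PUSH 0    1 0
ADD       1
PUSH -21  1 -21
SUB       22
PUSH 3    22 3
SUB       19
PUSH 49   19 49
DIV       0
PUSH -6   0 -6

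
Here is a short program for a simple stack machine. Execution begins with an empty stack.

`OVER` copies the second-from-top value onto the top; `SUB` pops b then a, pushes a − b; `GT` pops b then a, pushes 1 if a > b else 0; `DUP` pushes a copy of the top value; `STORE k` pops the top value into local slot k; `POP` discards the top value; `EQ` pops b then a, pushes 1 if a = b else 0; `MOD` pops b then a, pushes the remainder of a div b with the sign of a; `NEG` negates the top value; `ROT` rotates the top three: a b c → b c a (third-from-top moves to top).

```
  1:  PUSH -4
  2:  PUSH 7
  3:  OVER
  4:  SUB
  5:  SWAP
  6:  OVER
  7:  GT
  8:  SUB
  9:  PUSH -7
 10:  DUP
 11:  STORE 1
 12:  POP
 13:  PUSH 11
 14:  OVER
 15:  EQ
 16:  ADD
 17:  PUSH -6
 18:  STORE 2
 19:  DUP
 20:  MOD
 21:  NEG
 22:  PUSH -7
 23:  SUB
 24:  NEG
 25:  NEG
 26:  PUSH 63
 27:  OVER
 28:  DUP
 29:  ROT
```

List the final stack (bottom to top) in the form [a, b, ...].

[7, 7, 7, 63]

PUSH -4 -> -4
PUSH 7  -> -4 7
OVER    -> -4 7 -4
SUB     -> -4 11
SWAP    -> 11 -4
OVER    -> 11 -4 11
GT      -> 11 0
SUB     -> 11
PUSH -7 -> 11 -7
DUP     -> 11 -7 -7
STORE 1 -> 11 -7
POP     -> 11
PUSH 11 -> 11 11
OVER    -> 11 11 11
EQ      -> 11 1
ADD     -> 12
PUSH -6 -> 12 -6
STORE 2 -> 12
DUP     -> 12 12
MOD     -> 0
NEG     -> 0
PUSH -7 -> 0 -7
SUB     -> 7
NEG     -> -7
NEG     -> 7
PUSH 63 -> 7 63
OVER    -> 7 63 7
DUP     -> 7 63 7 7
ROT     -> 7 7 7 63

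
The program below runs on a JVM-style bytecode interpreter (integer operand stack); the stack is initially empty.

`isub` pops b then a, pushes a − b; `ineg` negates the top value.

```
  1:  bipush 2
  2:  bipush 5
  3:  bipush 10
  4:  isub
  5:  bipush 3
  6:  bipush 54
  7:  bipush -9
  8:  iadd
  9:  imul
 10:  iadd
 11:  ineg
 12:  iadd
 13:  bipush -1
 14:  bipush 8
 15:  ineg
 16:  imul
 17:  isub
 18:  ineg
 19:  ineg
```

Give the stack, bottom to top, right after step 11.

[2, -130]

bipush 2  -> 2
bipush 5  -> 2 5
bipush 10 -> 2 5 10
isub      -> 2 -5
bipush 3  -> 2 -5 3
bipush 54 -> 2 -5 3 54
bipush -9 -> 2 -5 3 54 -9
iadd      -> 2 -5 3 45
imul      -> 2 -5 135
iadd      -> 2 130
ineg      -> 2 -130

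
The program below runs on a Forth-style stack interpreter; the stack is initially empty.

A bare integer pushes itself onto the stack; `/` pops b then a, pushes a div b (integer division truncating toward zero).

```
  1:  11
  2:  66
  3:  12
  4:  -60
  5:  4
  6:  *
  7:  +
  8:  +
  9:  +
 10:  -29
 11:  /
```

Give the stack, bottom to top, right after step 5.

[11, 66, 12, -60, 4]

11  → 11
66  → 11 66
12  → 11 66 12
-60 → 11 66 12 -60
4   → 11 66 12 -60 4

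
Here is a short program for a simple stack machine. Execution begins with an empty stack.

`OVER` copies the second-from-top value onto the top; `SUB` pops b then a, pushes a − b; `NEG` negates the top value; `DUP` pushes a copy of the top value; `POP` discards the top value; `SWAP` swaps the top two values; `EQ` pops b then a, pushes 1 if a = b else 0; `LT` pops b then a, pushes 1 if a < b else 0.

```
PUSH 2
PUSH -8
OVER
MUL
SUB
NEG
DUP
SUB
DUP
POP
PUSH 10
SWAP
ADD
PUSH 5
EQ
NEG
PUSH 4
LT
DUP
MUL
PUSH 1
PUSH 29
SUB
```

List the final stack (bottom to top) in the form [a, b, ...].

[1, -28]

PUSH 2  : [2]
PUSH -8 : [2, -8]
OVER    : [2, -8, 2]
MUL     : [2, -16]
SUB     : [18]
NEG     : [-18]
DUP     : [-18, -18]
SUB     : [0]
DUP     : [0, 0]
POP     : [0]
PUSH 10 : [0, 10]
SWAP    : [10, 0]
ADD     : [10]
PUSH 5  : [10, 5]
EQ      : [0]
NEG     : [0]
PUSH 4  : [0, 4]
LT      : [1]
DUP     : [1, 1]
MUL     : [1]
PUSH 1  : [1, 1]
PUSH 29 : [1, 1, 29]
SUB     : [1, -28]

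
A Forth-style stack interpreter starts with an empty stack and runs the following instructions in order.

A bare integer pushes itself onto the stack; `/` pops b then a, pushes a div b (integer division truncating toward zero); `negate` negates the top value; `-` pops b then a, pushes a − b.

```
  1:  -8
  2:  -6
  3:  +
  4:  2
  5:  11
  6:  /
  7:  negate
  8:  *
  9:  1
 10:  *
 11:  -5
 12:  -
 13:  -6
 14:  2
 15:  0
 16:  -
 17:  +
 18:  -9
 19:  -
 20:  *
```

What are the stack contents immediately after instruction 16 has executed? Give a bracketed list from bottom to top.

[5, -6, 2]

-8     : -8
-6     : -8 -6
+      : -14
2      : -14 2
11     : -14 2 11
/      : -14 0
negate : -14 0
*      : 0
1      : 0 1
*      : 0
-5     : 0 -5
-      : 5
-6     : 5 -6
2      : 5 -6 2
0      : 5 -6 2 0
-      : 5 -6 2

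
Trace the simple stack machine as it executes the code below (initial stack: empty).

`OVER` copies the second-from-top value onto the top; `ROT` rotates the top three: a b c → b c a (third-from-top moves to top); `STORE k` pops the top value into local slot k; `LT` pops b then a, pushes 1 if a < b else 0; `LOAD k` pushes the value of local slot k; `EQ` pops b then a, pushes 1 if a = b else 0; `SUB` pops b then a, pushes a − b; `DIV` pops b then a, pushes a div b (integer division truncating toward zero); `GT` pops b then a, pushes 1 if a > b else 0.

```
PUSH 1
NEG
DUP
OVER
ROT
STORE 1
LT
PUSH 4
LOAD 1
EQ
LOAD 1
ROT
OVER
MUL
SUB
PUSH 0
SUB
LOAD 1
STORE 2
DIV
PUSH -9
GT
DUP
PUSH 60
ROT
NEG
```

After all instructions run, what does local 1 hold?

PUSH 1  : 1
NEG     : -1
DUP     : -1 -1
OVER    : -1 -1 -1
ROT     : -1 -1 -1
STORE 1 : -1 -1
LT      : 0
PUSH 4  : 0 4
LOAD 1  : 0 4 -1
EQ      : 0 0
LOAD 1  : 0 0 -1
ROT     : 0 -1 0
OVER    : 0 -1 0 -1
MUL     : 0 -1 0
SUB     : 0 -1
PUSH 0  : 0 -1 0
SUB     : 0 -1
LOAD 1  : 0 -1 -1
STORE 2 : 0 -1
DIV     : 0
PUSH -9 : 0 -9
GT      : 1
DUP     : 1 1
PUSH 60 : 1 1 60
ROT     : 1 60 1
NEG     : 1 60 -1

-1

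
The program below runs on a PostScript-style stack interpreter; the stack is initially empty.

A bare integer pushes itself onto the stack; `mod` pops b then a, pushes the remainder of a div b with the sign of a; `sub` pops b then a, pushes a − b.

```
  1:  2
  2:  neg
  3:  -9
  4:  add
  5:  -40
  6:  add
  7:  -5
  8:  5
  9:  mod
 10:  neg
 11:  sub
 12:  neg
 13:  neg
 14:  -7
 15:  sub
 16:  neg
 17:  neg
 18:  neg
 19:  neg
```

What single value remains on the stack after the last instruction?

-44

2   : [2]
neg : [-2]
-9  : [-2, -9]
add : [-11]
-40 : [-11, -40]
add : [-51]
-5  : [-51, -5]
5   : [-51, -5, 5]
mod : [-51, 0]
neg : [-51, 0]
sub : [-51]
neg : [51]
neg : [-51]
-7  : [-51, -7]
sub : [-44]
neg : [44]
neg : [-44]
neg : [44]
neg : [-44]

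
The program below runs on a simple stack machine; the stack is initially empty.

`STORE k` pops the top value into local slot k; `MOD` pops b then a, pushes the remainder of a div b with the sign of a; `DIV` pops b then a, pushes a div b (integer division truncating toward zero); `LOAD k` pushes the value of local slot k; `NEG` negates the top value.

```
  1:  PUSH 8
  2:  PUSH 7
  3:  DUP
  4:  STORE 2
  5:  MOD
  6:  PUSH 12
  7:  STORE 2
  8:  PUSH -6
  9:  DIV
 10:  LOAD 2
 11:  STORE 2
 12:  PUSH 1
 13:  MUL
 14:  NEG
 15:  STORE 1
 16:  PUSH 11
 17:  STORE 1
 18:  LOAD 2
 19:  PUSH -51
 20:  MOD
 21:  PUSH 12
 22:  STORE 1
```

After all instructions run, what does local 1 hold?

PUSH 8    [8]
PUSH 7    [8, 7]
DUP       [8, 7, 7]
STORE 2   [8, 7]
MOD       [1]
PUSH 12   [1, 12]
STORE 2   [1]
PUSH -6   [1, -6]
DIV       [0]
LOAD 2    [0, 12]
STORE 2   [0]
PUSH 1    [0, 1]
MUL       [0]
NEG       [0]
STORE 1   []
PUSH 11   [11]
STORE 1   []
LOAD 2    [12]
PUSH -51  [12, -51]
MOD       [12]
PUSH 12   [12, 12]
STORE 1   [12]

12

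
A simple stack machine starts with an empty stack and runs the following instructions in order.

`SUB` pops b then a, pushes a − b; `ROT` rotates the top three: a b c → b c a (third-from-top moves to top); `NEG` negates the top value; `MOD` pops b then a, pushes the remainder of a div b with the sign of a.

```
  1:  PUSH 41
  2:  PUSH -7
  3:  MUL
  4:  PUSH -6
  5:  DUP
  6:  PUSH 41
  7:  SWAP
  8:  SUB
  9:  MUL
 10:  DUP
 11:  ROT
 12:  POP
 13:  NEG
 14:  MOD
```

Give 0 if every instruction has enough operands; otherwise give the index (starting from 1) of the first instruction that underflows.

0

PUSH 41  41
PUSH -7  41 -7
MUL      -287
PUSH -6  -287 -6
DUP      -287 -6 -6
PUSH 41  -287 -6 -6 41
SWAP     -287 -6 41 -6
SUB      -287 -6 47
MUL      -287 -282
DUP      -287 -282 -282
ROT      -282 -282 -287
POP      -282 -282
NEG      -282 282
MOD      0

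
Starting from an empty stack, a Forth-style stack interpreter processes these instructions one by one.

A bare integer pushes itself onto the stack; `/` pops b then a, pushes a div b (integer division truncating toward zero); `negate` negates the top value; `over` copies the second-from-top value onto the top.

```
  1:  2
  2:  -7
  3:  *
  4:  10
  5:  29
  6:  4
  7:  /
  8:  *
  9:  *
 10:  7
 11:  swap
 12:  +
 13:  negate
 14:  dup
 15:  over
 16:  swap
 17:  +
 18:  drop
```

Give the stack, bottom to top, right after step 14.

2      → 2
-7     → 2 -7
*      → -14
10     → -14 10
29     → -14 10 29
4      → -14 10 29 4
/      → -14 10 7
*      → -14 70
*      → -980
7      → -980 7
swap   → 7 -980
+      → -973
negate → 973
dup    → 973 973

[973, 973]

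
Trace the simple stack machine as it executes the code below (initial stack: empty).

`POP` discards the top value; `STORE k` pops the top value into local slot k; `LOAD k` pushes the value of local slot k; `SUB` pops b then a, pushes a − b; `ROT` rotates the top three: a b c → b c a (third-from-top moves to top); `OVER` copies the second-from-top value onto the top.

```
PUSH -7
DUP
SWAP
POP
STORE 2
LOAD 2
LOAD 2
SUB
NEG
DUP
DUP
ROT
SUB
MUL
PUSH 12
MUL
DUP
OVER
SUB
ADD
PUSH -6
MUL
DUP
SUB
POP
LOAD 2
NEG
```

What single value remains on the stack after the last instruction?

PUSH -7 : [-7]
DUP     : [-7, -7]
SWAP    : [-7, -7]
POP     : [-7]
STORE 2 : []
LOAD 2  : [-7]
LOAD 2  : [-7, -7]
SUB     : [0]
NEG     : [0]
DUP     : [0, 0]
DUP     : [0, 0, 0]
ROT     : [0, 0, 0]
SUB     : [0, 0]
MUL     : [0]
PUSH 12 : [0, 12]
MUL     : [0]
DUP     : [0, 0]
OVER    : [0, 0, 0]
SUB     : [0, 0]
ADD     : [0]
PUSH -6 : [0, -6]
MUL     : [0]
DUP     : [0, 0]
SUB     : [0]
POP     : []
LOAD 2  : [-7]
NEG     : [7]

7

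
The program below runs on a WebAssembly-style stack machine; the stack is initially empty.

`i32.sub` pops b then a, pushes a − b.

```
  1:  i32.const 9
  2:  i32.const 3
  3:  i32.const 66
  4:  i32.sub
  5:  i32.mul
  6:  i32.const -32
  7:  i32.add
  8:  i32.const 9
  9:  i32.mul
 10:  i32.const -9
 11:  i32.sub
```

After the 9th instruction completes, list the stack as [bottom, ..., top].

i32.const 9   → [9]
i32.const 3   → [9, 3]
i32.const 66  → [9, 3, 66]
i32.sub       → [9, -63]
i32.mul       → [-567]
i32.const -32 → [-567, -32]
i32.add       → [-599]
i32.const 9   → [-599, 9]
i32.mul       → [-5391]

[-5391]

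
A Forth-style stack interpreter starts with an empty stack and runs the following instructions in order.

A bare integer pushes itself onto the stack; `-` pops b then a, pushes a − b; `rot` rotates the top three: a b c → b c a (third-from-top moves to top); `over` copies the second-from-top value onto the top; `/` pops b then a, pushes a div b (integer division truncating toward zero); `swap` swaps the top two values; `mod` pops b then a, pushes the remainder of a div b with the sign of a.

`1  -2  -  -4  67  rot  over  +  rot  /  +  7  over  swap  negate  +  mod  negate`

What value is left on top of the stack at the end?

1      : 1
-2     : 1 -2
-      : 3
-4     : 3 -4
67     : 3 -4 67
rot    : -4 67 3
over   : -4 67 3 67
+      : -4 67 70
rot    : 67 70 -4
/      : 67 -17
+      : 50
7      : 50 7
over   : 50 7 50
swap   : 50 50 7
negate : 50 50 -7
+      : 50 43
mod    : 7
negate : -7

-7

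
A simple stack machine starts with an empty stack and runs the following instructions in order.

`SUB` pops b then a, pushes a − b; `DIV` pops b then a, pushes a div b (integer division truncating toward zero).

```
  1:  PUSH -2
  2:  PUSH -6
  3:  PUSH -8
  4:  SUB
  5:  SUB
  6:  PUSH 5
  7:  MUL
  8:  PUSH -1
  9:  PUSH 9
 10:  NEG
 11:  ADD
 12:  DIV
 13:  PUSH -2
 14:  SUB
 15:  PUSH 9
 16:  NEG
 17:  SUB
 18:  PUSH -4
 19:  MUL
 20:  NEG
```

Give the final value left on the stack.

PUSH -2  -2
PUSH -6  -2 -6
PUSH -8  -2 -6 -8
SUB      -2 2
SUB      -4
PUSH 5   -4 5
MUL      -20
PUSH -1  -20 -1
PUSH 9   -20 -1 9
NEG      -20 -1 -9
ADD      -20 -10
DIV      2
PUSH -2  2 -2
SUB      4
PUSH 9   4 9
NEG      4 -9
SUB      13
PUSH -4  13 -4
MUL      -52
NEG      52

52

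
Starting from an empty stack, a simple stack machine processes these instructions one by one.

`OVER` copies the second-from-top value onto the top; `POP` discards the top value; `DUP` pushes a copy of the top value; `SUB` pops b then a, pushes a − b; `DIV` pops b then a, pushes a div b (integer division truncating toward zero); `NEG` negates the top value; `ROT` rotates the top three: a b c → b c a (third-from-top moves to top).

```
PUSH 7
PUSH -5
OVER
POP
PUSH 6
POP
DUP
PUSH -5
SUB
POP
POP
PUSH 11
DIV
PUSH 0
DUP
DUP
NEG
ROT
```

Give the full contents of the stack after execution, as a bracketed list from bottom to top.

PUSH 7  → 7
PUSH -5 → 7 -5
OVER    → 7 -5 7
POP     → 7 -5
PUSH 6  → 7 -5 6
POP     → 7 -5
DUP     → 7 -5 -5
PUSH -5 → 7 -5 -5 -5
SUB     → 7 -5 0
POP     → 7 -5
POP     → 7
PUSH 11 → 7 11
DIV     → 0
PUSH 0  → 0 0
DUP     → 0 0 0
DUP     → 0 0 0 0
NEG     → 0 0 0 0
ROT     → 0 0 0 0

[0, 0, 0, 0]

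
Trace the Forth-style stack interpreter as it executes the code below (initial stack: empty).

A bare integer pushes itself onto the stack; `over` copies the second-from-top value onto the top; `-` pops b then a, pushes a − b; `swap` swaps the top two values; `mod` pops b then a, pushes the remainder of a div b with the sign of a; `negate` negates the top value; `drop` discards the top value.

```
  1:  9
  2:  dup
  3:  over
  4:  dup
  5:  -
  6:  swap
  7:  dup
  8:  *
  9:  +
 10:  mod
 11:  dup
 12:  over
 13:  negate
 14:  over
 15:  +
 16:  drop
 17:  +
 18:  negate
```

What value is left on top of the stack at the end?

9      -> [9]
dup    -> [9, 9]
over   -> [9, 9, 9]
dup    -> [9, 9, 9, 9]
-      -> [9, 9, 0]
swap   -> [9, 0, 9]
dup    -> [9, 0, 9, 9]
*      -> [9, 0, 81]
+      -> [9, 81]
mod    -> [9]
dup    -> [9, 9]
over   -> [9, 9, 9]
negate -> [9, 9, -9]
over   -> [9, 9, -9, 9]
+      -> [9, 9, 0]
drop   -> [9, 9]
+      -> [18]
negate -> [-18]

-18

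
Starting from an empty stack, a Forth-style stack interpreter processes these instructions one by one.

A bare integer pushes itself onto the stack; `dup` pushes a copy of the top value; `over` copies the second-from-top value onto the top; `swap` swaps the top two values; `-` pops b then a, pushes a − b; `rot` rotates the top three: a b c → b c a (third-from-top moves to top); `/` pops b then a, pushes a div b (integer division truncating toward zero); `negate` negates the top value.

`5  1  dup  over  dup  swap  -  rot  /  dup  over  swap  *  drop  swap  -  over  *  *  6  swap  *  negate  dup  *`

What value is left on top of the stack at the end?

5      → 5
1      → 5 1
dup    → 5 1 1
over   → 5 1 1 1
dup    → 5 1 1 1 1
swap   → 5 1 1 1 1
-      → 5 1 1 0
rot    → 5 1 0 1
/      → 5 1 0
dup    → 5 1 0 0
over   → 5 1 0 0 0
swap   → 5 1 0 0 0
*      → 5 1 0 0
drop   → 5 1 0
swap   → 5 0 1
-      → 5 -1
over   → 5 -1 5
*      → 5 -5
*      → -25
6      → -25 6
swap   → 6 -25
*      → -150
negate → 150
dup    → 150 150
*      → 22500

22500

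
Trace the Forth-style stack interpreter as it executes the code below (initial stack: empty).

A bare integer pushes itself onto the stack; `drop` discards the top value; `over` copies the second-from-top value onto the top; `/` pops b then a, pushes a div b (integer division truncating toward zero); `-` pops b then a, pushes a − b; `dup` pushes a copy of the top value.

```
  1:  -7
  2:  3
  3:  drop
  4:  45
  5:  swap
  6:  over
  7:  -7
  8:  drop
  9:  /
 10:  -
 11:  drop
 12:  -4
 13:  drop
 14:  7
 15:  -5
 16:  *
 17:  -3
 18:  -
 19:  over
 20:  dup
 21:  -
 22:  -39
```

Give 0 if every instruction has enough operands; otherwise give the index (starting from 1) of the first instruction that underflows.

-7   -> [-7]
3    -> [-7, 3]
drop -> [-7]
45   -> [-7, 45]
swap -> [45, -7]
over -> [45, -7, 45]
-7   -> [45, -7, 45, -7]
drop -> [45, -7, 45]
/    -> [45, 0]
-    -> [45]
drop -> []
-4   -> [-4]
drop -> []
7    -> [7]
-5   -> [7, -5]
*    -> [-35]
-3   -> [-35, -3]
-    -> [-32]
over  — needs 2 operands, stack has 1 → underflow

19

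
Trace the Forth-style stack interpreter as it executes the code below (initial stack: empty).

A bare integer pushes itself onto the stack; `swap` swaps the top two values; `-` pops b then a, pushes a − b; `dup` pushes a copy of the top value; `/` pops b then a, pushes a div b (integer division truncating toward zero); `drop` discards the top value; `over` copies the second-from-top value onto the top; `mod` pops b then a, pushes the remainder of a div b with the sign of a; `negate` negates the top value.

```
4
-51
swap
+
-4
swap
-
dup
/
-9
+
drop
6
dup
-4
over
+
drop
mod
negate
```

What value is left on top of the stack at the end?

4      -> [4]
-51    -> [4, -51]
swap   -> [-51, 4]
+      -> [-47]
-4     -> [-47, -4]
swap   -> [-4, -47]
-      -> [43]
dup    -> [43, 43]
/      -> [1]
-9     -> [1, -9]
+      -> [-8]
drop   -> []
6      -> [6]
dup    -> [6, 6]
-4     -> [6, 6, -4]
over   -> [6, 6, -4, 6]
+      -> [6, 6, 2]
drop   -> [6, 6]
mod    -> [0]
negate -> [0]

0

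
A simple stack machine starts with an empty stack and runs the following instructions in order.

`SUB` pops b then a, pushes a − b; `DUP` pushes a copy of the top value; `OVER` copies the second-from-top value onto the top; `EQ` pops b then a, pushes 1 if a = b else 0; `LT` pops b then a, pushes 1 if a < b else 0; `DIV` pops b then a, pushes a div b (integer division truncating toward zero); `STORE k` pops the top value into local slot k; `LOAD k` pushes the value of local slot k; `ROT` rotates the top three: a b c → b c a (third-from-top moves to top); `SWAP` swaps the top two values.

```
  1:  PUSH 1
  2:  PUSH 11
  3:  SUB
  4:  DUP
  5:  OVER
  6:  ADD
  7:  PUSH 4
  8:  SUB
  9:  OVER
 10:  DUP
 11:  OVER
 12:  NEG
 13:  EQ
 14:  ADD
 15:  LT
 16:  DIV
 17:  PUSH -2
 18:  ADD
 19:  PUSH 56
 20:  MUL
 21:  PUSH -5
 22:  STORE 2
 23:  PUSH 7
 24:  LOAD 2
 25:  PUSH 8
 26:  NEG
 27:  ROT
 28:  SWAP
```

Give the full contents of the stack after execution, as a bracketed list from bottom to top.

PUSH 1  → 1
PUSH 11 → 1 11
SUB     → -10
DUP     → -10 -10
OVER    → -10 -10 -10
ADD     → -10 -20
PUSH 4  → -10 -20 4
SUB     → -10 -24
OVER    → -10 -24 -10
DUP     → -10 -24 -10 -10
OVER    → -10 -24 -10 -10 -10
NEG     → -10 -24 -10 -10 10
EQ      → -10 -24 -10 0
ADD     → -10 -24 -10
LT      → -10 1
DIV     → -10
PUSH -2 → -10 -2
ADD     → -12
PUSH 56 → -12 56
MUL     → -672
PUSH -5 → -672 -5
STORE 2 → -672
PUSH 7  → -672 7
LOAD 2  → -672 7 -5
PUSH 8  → -672 7 -5 8
NEG     → -672 7 -5 -8
ROT     → -672 -5 -8 7
SWAP    → -672 -5 7 -8

[-672, -5, 7, -8]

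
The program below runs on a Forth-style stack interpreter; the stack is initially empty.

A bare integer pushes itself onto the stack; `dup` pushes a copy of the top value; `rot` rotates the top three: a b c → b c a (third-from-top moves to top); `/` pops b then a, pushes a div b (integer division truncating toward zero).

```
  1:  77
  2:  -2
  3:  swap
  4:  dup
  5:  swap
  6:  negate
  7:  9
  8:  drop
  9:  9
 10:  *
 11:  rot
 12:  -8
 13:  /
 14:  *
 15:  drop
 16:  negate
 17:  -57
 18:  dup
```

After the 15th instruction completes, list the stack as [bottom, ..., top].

77      [77]
-2      [77, -2]
swap    [-2, 77]
dup     [-2, 77, 77]
swap    [-2, 77, 77]
negate  [-2, 77, -77]
9       [-2, 77, -77, 9]
drop    [-2, 77, -77]
9       [-2, 77, -77, 9]
*       [-2, 77, -693]
rot     [77, -693, -2]
-8      [77, -693, -2, -8]
/       [77, -693, 0]
*       [77, 0]
drop    [77]

[77]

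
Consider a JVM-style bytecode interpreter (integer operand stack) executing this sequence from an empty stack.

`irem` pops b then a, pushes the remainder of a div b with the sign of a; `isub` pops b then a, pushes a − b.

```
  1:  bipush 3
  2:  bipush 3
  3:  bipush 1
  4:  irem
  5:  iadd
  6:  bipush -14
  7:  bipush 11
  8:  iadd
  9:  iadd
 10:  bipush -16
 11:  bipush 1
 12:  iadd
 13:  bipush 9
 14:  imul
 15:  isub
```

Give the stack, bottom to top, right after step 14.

[0, -135]

bipush 3   : [3]
bipush 3   : [3, 3]
bipush 1   : [3, 3, 1]
irem       : [3, 0]
iadd       : [3]
bipush -14 : [3, -14]
bipush 11  : [3, -14, 11]
iadd       : [3, -3]
iadd       : [0]
bipush -16 : [0, -16]
bipush 1   : [0, -16, 1]
iadd       : [0, -15]
bipush 9   : [0, -15, 9]
imul       : [0, -135]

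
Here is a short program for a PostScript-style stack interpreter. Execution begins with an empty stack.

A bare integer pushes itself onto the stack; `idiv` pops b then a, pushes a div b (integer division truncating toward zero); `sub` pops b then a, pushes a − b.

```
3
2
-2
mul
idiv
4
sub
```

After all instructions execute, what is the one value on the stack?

3    → 3
2    → 3 2
-2   → 3 2 -2
mul  → 3 -4
idiv → 0
4    → 0 4
sub  → -4

-4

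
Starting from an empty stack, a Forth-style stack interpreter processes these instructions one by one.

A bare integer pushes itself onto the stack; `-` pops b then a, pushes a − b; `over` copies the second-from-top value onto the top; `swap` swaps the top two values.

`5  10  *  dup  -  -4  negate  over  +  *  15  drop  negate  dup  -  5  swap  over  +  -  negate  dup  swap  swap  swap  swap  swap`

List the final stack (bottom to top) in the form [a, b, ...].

5      -> [5]
10     -> [5, 10]
*      -> [50]
dup    -> [50, 50]
-      -> [0]
-4     -> [0, -4]
negate -> [0, 4]
over   -> [0, 4, 0]
+      -> [0, 4]
*      -> [0]
15     -> [0, 15]
drop   -> [0]
negate -> [0]
dup    -> [0, 0]
-      -> [0]
5      -> [0, 5]
swap   -> [5, 0]
over   -> [5, 0, 5]
+      -> [5, 5]
-      -> [0]
negate -> [0]
dup    -> [0, 0]
swap   -> [0, 0]
swap   -> [0, 0]
swap   -> [0, 0]
swap   -> [0, 0]
swap   -> [0, 0]

[0, 0]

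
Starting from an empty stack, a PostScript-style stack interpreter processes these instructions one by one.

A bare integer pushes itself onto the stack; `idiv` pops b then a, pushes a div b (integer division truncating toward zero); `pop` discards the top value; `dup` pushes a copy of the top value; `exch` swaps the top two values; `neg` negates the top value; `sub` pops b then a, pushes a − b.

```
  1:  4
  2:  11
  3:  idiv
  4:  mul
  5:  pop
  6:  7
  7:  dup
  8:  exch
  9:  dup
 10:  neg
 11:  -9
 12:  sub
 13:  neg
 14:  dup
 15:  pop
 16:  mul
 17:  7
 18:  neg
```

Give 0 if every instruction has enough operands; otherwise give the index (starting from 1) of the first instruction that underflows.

4    : 4
11   : 4 11
idiv : 0
mul  — needs 2 operands, stack has 1 → underflow

4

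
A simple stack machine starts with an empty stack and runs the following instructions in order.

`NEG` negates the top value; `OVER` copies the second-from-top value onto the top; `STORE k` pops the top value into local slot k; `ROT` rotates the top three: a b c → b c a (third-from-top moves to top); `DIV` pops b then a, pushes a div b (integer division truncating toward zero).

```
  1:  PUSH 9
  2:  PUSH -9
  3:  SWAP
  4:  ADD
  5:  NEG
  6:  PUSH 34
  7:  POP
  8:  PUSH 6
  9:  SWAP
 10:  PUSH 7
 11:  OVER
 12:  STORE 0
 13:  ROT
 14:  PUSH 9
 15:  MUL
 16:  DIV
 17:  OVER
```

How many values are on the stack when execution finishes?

PUSH 9  : [9]
PUSH -9 : [9, -9]
SWAP    : [-9, 9]
ADD     : [0]
NEG     : [0]
PUSH 34 : [0, 34]
POP     : [0]
PUSH 6  : [0, 6]
SWAP    : [6, 0]
PUSH 7  : [6, 0, 7]
OVER    : [6, 0, 7, 0]
STORE 0 : [6, 0, 7]
ROT     : [0, 7, 6]
PUSH 9  : [0, 7, 6, 9]
MUL     : [0, 7, 54]
DIV     : [0, 0]
OVER    : [0, 0, 0]

3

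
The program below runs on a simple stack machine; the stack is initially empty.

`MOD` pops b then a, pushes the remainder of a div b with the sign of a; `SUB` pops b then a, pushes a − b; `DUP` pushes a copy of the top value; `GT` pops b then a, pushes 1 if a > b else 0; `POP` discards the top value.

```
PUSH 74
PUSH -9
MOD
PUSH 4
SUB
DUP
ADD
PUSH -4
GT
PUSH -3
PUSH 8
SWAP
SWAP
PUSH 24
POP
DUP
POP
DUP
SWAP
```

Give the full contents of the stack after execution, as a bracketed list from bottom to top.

[0, -3, 8, 8]

PUSH 74 → 74
PUSH -9 → 74 -9
MOD     → 2
PUSH 4  → 2 4
SUB     → -2
DUP     → -2 -2
ADD     → -4
PUSH -4 → -4 -4
GT      → 0
PUSH -3 → 0 -3
PUSH 8  → 0 -3 8
SWAP    → 0 8 -3
SWAP    → 0 -3 8
PUSH 24 → 0 -3 8 24
POP     → 0 -3 8
DUP     → 0 -3 8 8
POP     → 0 -3 8
DUP     → 0 -3 8 8
SWAP    → 0 -3 8 8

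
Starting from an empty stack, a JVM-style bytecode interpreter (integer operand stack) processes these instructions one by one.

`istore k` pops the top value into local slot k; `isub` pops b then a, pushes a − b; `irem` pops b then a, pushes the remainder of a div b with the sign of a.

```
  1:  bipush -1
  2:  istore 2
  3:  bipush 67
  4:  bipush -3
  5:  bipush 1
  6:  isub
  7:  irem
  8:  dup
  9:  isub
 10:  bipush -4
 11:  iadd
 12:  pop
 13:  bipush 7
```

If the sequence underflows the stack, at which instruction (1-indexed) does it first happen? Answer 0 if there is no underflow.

0

bipush -1  -1
istore 2   (empty)
bipush 67  67
bipush -3  67 -3
bipush 1   67 -3 1
isub       67 -4
irem       3
dup        3 3
isub       0
bipush -4  0 -4
iadd       -4
pop        (empty)
bipush 7   7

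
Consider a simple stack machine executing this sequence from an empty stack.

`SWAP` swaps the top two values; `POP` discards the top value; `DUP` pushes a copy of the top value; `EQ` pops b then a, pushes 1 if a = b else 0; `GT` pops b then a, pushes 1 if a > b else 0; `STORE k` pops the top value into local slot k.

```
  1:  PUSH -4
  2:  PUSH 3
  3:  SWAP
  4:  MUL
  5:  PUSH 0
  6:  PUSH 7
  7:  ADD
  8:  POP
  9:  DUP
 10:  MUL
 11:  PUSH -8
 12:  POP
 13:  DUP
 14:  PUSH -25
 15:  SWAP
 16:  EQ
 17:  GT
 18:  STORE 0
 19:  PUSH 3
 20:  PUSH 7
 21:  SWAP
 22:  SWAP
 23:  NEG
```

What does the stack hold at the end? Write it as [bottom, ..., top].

PUSH -4  → -4
PUSH 3   → -4 3
SWAP     → 3 -4
MUL      → -12
PUSH 0   → -12 0
PUSH 7   → -12 0 7
ADD      → -12 7
POP      → -12
DUP      → -12 -12
MUL      → 144
PUSH -8  → 144 -8
POP      → 144
DUP      → 144 144
PUSH -25 → 144 144 -25
SWAP     → 144 -25 144
EQ       → 144 0
GT       → 1
STORE 0  → (empty)
PUSH 3   → 3
PUSH 7   → 3 7
SWAP     → 7 3
SWAP     → 3 7
NEG      → 3 -7

[3, -7]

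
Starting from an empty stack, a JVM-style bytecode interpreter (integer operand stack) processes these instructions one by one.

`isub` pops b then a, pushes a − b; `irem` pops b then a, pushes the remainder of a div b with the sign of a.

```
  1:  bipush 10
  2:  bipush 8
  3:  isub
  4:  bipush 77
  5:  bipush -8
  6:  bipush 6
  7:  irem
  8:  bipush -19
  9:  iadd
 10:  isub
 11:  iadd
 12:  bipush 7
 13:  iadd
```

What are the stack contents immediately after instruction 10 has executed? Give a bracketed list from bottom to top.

bipush 10  -> 10
bipush 8   -> 10 8
isub       -> 2
bipush 77  -> 2 77
bipush -8  -> 2 77 -8
bipush 6   -> 2 77 -8 6
irem       -> 2 77 -2
bipush -19 -> 2 77 -2 -19
iadd       -> 2 77 -21
isub       -> 2 98

[2, 98]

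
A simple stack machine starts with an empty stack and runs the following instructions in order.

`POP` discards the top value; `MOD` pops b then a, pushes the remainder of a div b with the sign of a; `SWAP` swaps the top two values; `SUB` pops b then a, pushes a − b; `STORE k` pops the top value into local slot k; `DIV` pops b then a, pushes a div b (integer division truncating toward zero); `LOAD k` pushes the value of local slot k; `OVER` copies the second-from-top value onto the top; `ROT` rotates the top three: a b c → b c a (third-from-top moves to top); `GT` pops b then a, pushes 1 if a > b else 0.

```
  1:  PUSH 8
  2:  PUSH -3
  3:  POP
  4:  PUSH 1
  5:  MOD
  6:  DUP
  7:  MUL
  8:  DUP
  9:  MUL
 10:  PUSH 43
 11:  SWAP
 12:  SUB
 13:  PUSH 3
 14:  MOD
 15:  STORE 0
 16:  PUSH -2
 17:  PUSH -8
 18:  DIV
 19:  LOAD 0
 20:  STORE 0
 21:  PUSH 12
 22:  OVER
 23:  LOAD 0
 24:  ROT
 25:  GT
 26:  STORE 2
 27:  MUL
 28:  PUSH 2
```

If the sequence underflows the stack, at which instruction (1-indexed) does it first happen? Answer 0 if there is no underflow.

0

PUSH 8   8
PUSH -3  8 -3
POP      8
PUSH 1   8 1
MOD      0
DUP      0 0
MUL      0
DUP      0 0
MUL      0
PUSH 43  0 43
SWAP     43 0
SUB      43
PUSH 3   43 3
MOD      1
STORE 0  (empty)
PUSH -2  -2
PUSH -8  -2 -8
DIV      0
LOAD 0   0 1
STORE 0  0
PUSH 12  0 12
OVER     0 12 0
LOAD 0   0 12 0 1
ROT      0 0 1 12
GT       0 0 0
STORE 2  0 0
MUL      0
PUSH 2   0 2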